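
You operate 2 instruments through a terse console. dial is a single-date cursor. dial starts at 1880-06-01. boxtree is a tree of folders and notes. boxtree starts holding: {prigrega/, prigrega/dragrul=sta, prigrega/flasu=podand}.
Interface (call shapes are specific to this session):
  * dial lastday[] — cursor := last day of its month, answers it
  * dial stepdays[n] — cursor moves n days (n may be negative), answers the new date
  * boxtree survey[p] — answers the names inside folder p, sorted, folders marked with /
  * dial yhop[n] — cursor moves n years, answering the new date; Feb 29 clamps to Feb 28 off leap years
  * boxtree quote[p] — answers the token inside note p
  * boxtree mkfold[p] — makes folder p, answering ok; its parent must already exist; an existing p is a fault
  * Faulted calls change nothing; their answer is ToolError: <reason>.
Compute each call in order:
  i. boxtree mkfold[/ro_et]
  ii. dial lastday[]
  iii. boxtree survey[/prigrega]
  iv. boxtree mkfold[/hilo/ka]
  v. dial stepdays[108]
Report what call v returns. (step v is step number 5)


> boxtree mkfold p→/ro_et
  ok
> dial lastday
  1880-06-30
> boxtree survey p→/prigrega
  [dragrul, flasu]
> boxtree mkfold p→/hilo/ka
  ToolError: no parent
> dial stepdays n→108
  1880-10-16

Answer: 1880-10-16


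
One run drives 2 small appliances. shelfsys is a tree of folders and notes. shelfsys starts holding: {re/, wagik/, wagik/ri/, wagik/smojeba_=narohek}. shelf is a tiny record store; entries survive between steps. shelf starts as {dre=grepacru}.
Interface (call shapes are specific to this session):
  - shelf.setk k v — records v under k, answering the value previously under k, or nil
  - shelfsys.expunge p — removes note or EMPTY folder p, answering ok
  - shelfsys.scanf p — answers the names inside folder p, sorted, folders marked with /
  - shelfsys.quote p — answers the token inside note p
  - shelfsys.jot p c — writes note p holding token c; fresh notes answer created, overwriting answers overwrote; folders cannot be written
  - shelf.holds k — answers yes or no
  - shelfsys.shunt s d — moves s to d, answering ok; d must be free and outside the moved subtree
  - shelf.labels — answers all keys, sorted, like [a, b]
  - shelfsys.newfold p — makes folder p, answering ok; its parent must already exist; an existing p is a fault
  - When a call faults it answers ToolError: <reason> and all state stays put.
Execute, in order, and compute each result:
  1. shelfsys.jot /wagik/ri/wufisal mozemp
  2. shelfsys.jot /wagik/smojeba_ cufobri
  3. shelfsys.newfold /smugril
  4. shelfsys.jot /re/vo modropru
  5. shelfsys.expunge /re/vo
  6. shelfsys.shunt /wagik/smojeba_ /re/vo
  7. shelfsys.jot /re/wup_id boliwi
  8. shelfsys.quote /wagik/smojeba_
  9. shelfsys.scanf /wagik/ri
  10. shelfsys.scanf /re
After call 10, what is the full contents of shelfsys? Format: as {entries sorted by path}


Answer: {re/, re/vo=cufobri, re/wup_id=boliwi, smugril/, wagik/, wagik/ri/, wagik/ri/wufisal=mozemp}

Derivation:
-> shelfsys.jot(/wagik/ri/wufisal, mozemp)
<- created
-> shelfsys.jot(/wagik/smojeba_, cufobri)
<- overwrote
-> shelfsys.newfold(/smugril)
<- ok
-> shelfsys.jot(/re/vo, modropru)
<- created
-> shelfsys.expunge(/re/vo)
<- ok
-> shelfsys.shunt(/wagik/smojeba_, /re/vo)
<- ok
-> shelfsys.jot(/re/wup_id, boliwi)
<- created
-> shelfsys.quote(/wagik/smojeba_)
<- ToolError: not found
-> shelfsys.scanf(/wagik/ri)
<- [wufisal]
-> shelfsys.scanf(/re)
<- [vo, wup_id]


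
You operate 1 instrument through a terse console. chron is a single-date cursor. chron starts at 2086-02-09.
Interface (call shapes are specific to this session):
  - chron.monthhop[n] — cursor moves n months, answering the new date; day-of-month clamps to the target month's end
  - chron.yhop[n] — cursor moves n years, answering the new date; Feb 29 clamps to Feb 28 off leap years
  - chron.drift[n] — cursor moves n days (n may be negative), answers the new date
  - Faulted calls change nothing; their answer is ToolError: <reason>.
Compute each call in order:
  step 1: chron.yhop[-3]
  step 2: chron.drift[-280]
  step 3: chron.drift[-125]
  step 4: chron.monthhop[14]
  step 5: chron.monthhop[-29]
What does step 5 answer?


>> chron.yhop(n=-3)
<< 2083-02-09
>> chron.drift(n=-280)
<< 2082-05-05
>> chron.drift(n=-125)
<< 2081-12-31
>> chron.monthhop(n=14)
<< 2083-02-28
>> chron.monthhop(n=-29)
<< 2080-09-28

Answer: 2080-09-28


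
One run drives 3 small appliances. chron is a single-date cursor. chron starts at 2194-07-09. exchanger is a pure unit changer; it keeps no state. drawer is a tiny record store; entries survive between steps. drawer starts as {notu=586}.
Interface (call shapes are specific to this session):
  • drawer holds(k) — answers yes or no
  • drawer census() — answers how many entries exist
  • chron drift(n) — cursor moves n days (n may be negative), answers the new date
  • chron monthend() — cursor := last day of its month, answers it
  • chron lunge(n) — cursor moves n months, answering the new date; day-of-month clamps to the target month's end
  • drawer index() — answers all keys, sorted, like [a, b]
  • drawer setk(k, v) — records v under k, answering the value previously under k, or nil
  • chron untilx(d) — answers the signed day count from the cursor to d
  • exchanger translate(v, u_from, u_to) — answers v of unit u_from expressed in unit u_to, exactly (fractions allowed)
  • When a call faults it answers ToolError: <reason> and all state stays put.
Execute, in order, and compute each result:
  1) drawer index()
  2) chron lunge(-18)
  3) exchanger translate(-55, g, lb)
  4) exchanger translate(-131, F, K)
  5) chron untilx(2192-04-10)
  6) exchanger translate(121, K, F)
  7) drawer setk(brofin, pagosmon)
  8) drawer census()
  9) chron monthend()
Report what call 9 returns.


! drawer index() -> [notu]
! chron lunge(n: -18) -> 2193-01-09
! exchanger translate(v: -55, u_from: g, u_to: lb) -> -500000/4123567
! exchanger translate(v: -131, u_from: F, u_to: K) -> 32867/180
! chron untilx(d: 2192-04-10) -> -274
! exchanger translate(v: 121, u_from: K, u_to: F) -> -24187/100
! drawer setk(k: brofin, v: pagosmon) -> nil
! drawer census() -> 2
! chron monthend() -> 2193-01-31

Answer: 2193-01-31


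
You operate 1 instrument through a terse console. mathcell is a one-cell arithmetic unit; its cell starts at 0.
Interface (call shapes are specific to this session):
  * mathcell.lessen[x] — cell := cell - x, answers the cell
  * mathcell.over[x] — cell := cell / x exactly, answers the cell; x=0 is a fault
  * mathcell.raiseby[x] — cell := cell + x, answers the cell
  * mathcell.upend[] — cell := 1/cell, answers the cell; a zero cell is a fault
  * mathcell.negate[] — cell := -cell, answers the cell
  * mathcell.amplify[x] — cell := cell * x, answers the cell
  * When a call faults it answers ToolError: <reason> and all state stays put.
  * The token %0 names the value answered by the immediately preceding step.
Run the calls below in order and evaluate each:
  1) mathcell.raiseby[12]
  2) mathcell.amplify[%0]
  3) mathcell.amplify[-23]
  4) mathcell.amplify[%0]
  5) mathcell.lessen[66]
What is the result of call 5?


Answer: 10969278

Derivation:
% 1. mathcell.raiseby(12) -> 12
% 2. mathcell.amplify(%0) -> 144
% 3. mathcell.amplify(-23) -> -3312
% 4. mathcell.amplify(%0) -> 10969344
% 5. mathcell.lessen(66) -> 10969278


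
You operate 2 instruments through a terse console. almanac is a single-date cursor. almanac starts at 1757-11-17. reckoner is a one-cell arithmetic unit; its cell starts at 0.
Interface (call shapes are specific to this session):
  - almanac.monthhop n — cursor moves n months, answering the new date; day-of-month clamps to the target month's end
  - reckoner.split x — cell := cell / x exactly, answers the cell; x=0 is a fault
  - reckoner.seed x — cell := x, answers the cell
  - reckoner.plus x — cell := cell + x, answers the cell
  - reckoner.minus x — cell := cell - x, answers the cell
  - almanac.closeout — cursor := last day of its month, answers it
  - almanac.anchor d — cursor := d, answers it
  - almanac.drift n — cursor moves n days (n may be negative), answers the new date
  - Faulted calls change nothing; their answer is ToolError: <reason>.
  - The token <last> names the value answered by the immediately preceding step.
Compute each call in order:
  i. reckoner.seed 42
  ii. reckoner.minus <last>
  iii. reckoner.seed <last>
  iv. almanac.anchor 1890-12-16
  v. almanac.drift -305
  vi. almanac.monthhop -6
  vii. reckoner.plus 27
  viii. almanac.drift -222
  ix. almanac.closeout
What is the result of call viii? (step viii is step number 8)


Answer: 1889-01-04

Derivation:
-- reckoner.seed(42) : 42
-- reckoner.minus(<last>) : 0
-- reckoner.seed(<last>) : 0
-- almanac.anchor(1890-12-16) : 1890-12-16
-- almanac.drift(-305) : 1890-02-14
-- almanac.monthhop(-6) : 1889-08-14
-- reckoner.plus(27) : 27
-- almanac.drift(-222) : 1889-01-04
-- almanac.closeout() : 1889-01-31


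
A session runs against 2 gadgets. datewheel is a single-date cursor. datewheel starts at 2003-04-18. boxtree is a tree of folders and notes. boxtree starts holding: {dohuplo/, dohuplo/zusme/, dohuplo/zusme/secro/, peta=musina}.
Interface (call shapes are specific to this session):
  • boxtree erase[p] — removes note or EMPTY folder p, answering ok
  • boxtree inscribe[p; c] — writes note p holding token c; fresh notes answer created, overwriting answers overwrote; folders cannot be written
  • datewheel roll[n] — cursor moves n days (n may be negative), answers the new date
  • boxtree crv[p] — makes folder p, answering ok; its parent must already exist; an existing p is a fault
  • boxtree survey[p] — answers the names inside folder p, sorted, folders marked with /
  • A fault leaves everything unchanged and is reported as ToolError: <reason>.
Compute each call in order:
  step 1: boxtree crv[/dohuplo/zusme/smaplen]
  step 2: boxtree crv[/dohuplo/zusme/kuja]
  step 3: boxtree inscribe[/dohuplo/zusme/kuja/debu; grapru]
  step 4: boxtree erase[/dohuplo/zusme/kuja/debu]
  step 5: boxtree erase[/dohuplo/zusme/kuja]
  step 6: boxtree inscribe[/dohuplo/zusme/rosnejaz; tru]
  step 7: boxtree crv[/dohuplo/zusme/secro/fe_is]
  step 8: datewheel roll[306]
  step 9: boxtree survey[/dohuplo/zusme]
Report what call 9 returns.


Act: boxtree crv[p='/dohuplo/zusme/smaplen']
Obs: ok
Act: boxtree crv[p='/dohuplo/zusme/kuja']
Obs: ok
Act: boxtree inscribe[p='/dohuplo/zusme/kuja/debu'; c='grapru']
Obs: created
Act: boxtree erase[p='/dohuplo/zusme/kuja/debu']
Obs: ok
Act: boxtree erase[p='/dohuplo/zusme/kuja']
Obs: ok
Act: boxtree inscribe[p='/dohuplo/zusme/rosnejaz'; c='tru']
Obs: created
Act: boxtree crv[p='/dohuplo/zusme/secro/fe_is']
Obs: ok
Act: datewheel roll[n='306']
Obs: 2004-02-18
Act: boxtree survey[p='/dohuplo/zusme']
Obs: [rosnejaz, secro/, smaplen/]

Answer: [rosnejaz, secro/, smaplen/]


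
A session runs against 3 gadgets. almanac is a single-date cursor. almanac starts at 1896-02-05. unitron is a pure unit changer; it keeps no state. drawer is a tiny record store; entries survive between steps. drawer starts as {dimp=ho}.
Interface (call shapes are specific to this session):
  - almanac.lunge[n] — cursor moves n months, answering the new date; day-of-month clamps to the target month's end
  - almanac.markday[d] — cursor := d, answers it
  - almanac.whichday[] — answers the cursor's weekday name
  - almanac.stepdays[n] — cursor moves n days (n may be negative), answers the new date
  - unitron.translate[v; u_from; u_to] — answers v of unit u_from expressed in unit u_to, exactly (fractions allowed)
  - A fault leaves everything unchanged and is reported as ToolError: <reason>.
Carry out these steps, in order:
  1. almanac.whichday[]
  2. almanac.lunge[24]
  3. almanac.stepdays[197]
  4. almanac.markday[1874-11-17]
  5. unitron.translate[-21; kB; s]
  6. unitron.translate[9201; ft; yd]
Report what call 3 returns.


Answer: 1898-08-21

Derivation:
Calling whichday(): Wednesday.
I run lunge(24): 1898-02-05.
I run stepdays(197), which returns 1898-08-21.
Invoking markday(1874-11-17), and observe 1874-11-17.
Using translate(-21, kB, s), and observe ToolError: incompatible units.
Calling translate(9201, ft, yd): 3067.


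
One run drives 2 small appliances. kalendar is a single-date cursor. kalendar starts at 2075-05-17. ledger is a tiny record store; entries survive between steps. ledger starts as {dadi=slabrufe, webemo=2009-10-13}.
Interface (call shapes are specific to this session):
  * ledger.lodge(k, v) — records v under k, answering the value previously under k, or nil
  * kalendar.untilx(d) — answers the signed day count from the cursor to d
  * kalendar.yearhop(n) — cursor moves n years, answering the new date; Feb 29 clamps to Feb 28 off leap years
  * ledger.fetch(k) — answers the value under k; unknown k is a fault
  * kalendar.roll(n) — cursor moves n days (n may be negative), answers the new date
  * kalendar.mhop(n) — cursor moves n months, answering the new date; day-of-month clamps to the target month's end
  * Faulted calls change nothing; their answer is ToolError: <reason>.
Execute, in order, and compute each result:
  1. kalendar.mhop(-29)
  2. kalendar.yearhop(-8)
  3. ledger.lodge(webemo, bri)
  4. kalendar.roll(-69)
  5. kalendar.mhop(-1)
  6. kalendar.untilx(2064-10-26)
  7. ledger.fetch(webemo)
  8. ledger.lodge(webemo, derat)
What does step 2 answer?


==> kalendar.mhop(n→-29)
<== 2072-12-17
==> kalendar.yearhop(n→-8)
<== 2064-12-17
==> ledger.lodge(k→webemo, v→bri)
<== 2009-10-13
==> kalendar.roll(n→-69)
<== 2064-10-09
==> kalendar.mhop(n→-1)
<== 2064-09-09
==> kalendar.untilx(d→2064-10-26)
<== 47
==> ledger.fetch(k→webemo)
<== bri
==> ledger.lodge(k→webemo, v→derat)
<== bri

Answer: 2064-12-17


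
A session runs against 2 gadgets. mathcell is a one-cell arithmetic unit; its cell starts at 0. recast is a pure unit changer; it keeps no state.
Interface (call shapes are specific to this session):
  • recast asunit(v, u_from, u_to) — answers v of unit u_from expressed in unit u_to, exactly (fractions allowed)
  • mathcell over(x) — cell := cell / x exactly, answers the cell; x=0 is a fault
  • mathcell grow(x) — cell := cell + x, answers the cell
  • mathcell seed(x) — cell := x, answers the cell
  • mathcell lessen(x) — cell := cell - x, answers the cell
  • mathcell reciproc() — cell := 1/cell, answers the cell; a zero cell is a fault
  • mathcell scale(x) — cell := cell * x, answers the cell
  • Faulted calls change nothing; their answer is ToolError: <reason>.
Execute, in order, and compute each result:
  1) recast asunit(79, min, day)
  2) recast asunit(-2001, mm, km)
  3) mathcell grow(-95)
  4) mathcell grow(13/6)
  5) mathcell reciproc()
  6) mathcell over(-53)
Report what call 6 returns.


→ recast asunit(79, min, day)
← 79/1440
→ recast asunit(-2001, mm, km)
← -2001/1000000
→ mathcell grow(-95)
← -95
→ mathcell grow(13/6)
← -557/6
→ mathcell reciproc()
← -6/557
→ mathcell over(-53)
← 6/29521

Answer: 6/29521


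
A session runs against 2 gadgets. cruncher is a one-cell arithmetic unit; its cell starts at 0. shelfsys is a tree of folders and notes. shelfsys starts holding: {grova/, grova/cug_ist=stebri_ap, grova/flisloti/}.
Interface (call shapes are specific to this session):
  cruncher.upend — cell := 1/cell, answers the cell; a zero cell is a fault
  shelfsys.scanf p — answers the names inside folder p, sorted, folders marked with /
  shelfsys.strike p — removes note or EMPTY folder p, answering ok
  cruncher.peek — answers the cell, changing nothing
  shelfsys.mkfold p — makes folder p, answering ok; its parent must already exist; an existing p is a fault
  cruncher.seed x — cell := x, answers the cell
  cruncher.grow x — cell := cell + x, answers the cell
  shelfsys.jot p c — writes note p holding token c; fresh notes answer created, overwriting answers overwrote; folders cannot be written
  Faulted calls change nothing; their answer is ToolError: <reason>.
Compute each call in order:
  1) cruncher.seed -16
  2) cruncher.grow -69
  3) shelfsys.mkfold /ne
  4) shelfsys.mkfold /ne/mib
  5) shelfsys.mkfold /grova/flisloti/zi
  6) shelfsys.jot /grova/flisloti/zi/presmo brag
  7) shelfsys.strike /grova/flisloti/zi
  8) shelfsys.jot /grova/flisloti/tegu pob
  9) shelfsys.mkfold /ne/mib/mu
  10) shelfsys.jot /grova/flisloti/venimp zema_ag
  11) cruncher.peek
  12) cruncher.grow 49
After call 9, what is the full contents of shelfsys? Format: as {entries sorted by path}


→ cruncher.seed(x='-16')
← -16
→ cruncher.grow(x='-69')
← -85
→ shelfsys.mkfold(p='/ne')
← ok
→ shelfsys.mkfold(p='/ne/mib')
← ok
→ shelfsys.mkfold(p='/grova/flisloti/zi')
← ok
→ shelfsys.jot(p='/grova/flisloti/zi/presmo', c='brag')
← created
→ shelfsys.strike(p='/grova/flisloti/zi')
← ToolError: not empty
→ shelfsys.jot(p='/grova/flisloti/tegu', c='pob')
← created
→ shelfsys.mkfold(p='/ne/mib/mu')
← ok
→ shelfsys.jot(p='/grova/flisloti/venimp', c='zema_ag')
← created
→ cruncher.peek()
← -85
→ cruncher.grow(x='49')
← -36

Answer: {grova/, grova/cug_ist=stebri_ap, grova/flisloti/, grova/flisloti/tegu=pob, grova/flisloti/zi/, grova/flisloti/zi/presmo=brag, ne/, ne/mib/, ne/mib/mu/}


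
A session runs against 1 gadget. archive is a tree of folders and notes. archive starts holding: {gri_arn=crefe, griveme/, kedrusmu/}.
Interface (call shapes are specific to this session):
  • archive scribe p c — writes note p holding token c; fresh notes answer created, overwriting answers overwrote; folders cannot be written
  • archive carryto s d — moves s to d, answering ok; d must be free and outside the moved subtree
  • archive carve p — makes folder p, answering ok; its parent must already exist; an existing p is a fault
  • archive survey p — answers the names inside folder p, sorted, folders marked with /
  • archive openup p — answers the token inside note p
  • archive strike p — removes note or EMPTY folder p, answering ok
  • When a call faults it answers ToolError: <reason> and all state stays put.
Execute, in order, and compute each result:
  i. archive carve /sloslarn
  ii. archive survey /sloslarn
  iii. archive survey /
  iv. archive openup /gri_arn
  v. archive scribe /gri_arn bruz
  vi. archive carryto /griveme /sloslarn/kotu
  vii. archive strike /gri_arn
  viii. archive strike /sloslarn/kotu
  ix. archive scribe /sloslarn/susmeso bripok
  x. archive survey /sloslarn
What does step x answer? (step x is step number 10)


> archive carve p→/sloslarn
= ok
> archive survey p→/sloslarn
= []
> archive survey p→/
= [gri_arn, griveme/, kedrusmu/, sloslarn/]
> archive openup p→/gri_arn
= crefe
> archive scribe p→/gri_arn c→bruz
= overwrote
> archive carryto s→/griveme d→/sloslarn/kotu
= ok
> archive strike p→/gri_arn
= ok
> archive strike p→/sloslarn/kotu
= ok
> archive scribe p→/sloslarn/susmeso c→bripok
= created
> archive survey p→/sloslarn
= [susmeso]

Answer: [susmeso]


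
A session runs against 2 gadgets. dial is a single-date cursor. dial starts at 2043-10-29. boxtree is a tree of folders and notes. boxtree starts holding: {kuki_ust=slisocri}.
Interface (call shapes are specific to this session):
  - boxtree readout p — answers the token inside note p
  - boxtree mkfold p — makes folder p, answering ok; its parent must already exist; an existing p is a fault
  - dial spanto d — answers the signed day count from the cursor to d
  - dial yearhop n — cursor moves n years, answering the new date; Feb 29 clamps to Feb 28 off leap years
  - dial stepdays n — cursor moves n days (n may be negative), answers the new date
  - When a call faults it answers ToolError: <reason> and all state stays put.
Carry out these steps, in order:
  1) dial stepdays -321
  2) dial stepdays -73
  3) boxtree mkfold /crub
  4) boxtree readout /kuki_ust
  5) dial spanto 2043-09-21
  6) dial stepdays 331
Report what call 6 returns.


Answer: 2043-08-27

Derivation:
·→ dial stepdays(-321)
·← 2042-12-12
·→ dial stepdays(-73)
·← 2042-09-30
·→ boxtree mkfold(/crub)
·← ok
·→ boxtree readout(/kuki_ust)
·← slisocri
·→ dial spanto(2043-09-21)
·← 356
·→ dial stepdays(331)
·← 2043-08-27


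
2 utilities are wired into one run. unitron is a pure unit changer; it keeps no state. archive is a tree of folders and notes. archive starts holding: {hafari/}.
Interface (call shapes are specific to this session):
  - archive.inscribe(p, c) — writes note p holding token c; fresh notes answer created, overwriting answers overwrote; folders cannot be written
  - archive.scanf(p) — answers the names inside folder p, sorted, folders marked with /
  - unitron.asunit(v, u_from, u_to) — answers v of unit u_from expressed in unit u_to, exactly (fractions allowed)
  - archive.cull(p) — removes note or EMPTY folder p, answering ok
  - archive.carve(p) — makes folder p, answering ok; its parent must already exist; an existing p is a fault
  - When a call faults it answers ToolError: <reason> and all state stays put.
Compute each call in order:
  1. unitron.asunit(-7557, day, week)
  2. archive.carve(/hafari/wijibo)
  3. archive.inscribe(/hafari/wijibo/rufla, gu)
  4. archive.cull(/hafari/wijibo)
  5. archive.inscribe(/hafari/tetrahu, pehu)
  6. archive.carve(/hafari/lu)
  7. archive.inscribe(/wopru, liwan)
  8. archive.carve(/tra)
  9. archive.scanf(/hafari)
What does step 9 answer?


Answer: [lu/, tetrahu, wijibo/]

Derivation:
% 1. unitron.asunit(v: -7557, u_from: day, u_to: week) ~> -7557/7
% 2. archive.carve(p: /hafari/wijibo) ~> ok
% 3. archive.inscribe(p: /hafari/wijibo/rufla, c: gu) ~> created
% 4. archive.cull(p: /hafari/wijibo) ~> ToolError: not empty
% 5. archive.inscribe(p: /hafari/tetrahu, c: pehu) ~> created
% 6. archive.carve(p: /hafari/lu) ~> ok
% 7. archive.inscribe(p: /wopru, c: liwan) ~> created
% 8. archive.carve(p: /tra) ~> ok
% 9. archive.scanf(p: /hafari) ~> [lu/, tetrahu, wijibo/]


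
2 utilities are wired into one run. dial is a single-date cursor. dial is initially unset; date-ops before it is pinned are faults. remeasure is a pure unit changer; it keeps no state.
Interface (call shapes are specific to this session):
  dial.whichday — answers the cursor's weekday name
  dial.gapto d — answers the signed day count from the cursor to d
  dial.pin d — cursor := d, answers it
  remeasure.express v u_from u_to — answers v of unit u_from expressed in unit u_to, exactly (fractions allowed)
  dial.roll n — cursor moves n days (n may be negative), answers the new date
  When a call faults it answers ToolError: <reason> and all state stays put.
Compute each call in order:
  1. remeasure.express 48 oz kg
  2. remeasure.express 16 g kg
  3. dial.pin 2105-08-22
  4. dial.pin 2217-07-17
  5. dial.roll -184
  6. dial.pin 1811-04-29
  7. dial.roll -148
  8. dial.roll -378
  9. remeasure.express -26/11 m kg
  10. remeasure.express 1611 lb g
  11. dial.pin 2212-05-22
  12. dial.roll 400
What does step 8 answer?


Answer: 1809-11-19

Derivation:
Next I call remeasure.express on v→48, u_from→oz, u_to→kg, → 136077711/100000000.
I run remeasure.express on v→16, u_from→g, u_to→kg, and see 2/125.
Invoking dial.pin on d→2105-08-22, and see 2105-08-22.
I use dial.pin on d→2217-07-17, → 2217-07-17.
Then dial.roll on n→-184, yielding 2217-01-14.
Invoking dial.pin on d→1811-04-29, → 1811-04-29.
Next I call dial.roll on n→-148, — result: 1810-12-02.
Then dial.roll on n→-378, — result: 1809-11-19.
Invoking remeasure.express on v→-26/11, u_from→m, u_to→kg, → ToolError: incompatible units.
I try remeasure.express on v→1611, u_from→lb, u_to→g, giving 73073730807/100000.
Calling dial.pin on d→2212-05-22, giving 2212-05-22.
I try dial.roll on n→400, which returns 2213-06-26.


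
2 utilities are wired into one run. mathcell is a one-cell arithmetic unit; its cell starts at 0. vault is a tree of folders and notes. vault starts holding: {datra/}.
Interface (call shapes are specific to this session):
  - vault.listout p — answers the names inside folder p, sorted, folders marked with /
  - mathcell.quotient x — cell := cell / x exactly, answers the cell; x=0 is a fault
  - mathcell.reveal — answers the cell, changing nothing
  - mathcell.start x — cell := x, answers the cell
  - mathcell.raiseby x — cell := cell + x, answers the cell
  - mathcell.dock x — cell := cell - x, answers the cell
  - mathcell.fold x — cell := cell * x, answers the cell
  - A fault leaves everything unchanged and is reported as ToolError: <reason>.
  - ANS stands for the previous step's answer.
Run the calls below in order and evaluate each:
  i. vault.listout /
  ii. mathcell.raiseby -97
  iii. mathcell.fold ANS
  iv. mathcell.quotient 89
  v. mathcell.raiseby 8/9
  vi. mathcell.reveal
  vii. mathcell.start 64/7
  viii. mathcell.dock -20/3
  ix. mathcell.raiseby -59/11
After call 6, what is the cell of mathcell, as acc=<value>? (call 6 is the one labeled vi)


[in] vault.listout p=/
= [datra/]
[in] mathcell.raiseby x=-97
= -97
[in] mathcell.fold x=ANS
= 9409
[in] mathcell.quotient x=89
= 9409/89
[in] mathcell.raiseby x=8/9
= 85393/801
[in] mathcell.reveal
= 85393/801
[in] mathcell.start x=64/7
= 64/7
[in] mathcell.dock x=-20/3
= 332/21
[in] mathcell.raiseby x=-59/11
= 2413/231

Answer: acc=85393/801


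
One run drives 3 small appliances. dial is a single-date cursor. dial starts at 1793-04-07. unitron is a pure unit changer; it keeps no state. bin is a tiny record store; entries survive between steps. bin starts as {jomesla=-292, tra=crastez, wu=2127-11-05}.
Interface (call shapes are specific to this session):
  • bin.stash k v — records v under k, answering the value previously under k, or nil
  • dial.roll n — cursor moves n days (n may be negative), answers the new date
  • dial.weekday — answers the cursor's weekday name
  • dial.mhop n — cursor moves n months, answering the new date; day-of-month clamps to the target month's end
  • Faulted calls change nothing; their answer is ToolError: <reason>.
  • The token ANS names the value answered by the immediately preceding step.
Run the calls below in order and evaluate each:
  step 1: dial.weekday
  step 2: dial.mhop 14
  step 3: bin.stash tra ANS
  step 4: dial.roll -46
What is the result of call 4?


% dial.weekday() ~> Sunday
% dial.mhop(n=14) ~> 1794-06-07
% bin.stash(k=tra, v=ANS) ~> crastez
% dial.roll(n=-46) ~> 1794-04-22

Answer: 1794-04-22


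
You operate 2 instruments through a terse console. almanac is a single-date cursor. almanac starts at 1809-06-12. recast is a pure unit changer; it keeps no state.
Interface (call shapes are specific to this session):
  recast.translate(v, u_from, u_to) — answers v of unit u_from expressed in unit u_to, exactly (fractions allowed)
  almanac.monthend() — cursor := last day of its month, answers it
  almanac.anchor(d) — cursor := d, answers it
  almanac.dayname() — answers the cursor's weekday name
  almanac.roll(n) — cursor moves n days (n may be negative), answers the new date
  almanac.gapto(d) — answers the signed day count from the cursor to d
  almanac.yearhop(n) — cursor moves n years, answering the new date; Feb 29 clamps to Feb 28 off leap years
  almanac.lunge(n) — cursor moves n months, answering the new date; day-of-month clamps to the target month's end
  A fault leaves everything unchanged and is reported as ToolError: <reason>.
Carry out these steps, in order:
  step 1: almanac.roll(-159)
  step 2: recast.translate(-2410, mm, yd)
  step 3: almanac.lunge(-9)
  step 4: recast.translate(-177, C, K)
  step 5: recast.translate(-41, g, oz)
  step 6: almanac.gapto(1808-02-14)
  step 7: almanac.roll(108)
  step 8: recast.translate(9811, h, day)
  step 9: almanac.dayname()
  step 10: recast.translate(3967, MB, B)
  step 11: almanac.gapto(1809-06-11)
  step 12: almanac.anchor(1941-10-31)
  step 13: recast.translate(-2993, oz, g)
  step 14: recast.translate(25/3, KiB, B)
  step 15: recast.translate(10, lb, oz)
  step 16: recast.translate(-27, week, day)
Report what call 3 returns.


Answer: 1808-04-04

Derivation:
→ almanac.roll(n: -159)
← 1809-01-04
→ recast.translate(v: -2410, u_from: mm, u_to: yd)
← -6025/2286
→ almanac.lunge(n: -9)
← 1808-04-04
→ recast.translate(v: -177, u_from: C, u_to: K)
← 1923/20
→ recast.translate(v: -41, u_from: g, u_to: oz)
← -65600000/45359237
→ almanac.gapto(d: 1808-02-14)
← -50
→ almanac.roll(n: 108)
← 1808-07-21
→ recast.translate(v: 9811, u_from: h, u_to: day)
← 9811/24
→ almanac.dayname()
← Thursday
→ recast.translate(v: 3967, u_from: MB, u_to: B)
← 3967000000
→ almanac.gapto(d: 1809-06-11)
← 325
→ almanac.anchor(d: 1941-10-31)
← 1941-10-31
→ recast.translate(v: -2993, u_from: oz, u_to: g)
← -135760196341/1600000
→ recast.translate(v: 25/3, u_from: KiB, u_to: B)
← 25600/3
→ recast.translate(v: 10, u_from: lb, u_to: oz)
← 160
→ recast.translate(v: -27, u_from: week, u_to: day)
← -189


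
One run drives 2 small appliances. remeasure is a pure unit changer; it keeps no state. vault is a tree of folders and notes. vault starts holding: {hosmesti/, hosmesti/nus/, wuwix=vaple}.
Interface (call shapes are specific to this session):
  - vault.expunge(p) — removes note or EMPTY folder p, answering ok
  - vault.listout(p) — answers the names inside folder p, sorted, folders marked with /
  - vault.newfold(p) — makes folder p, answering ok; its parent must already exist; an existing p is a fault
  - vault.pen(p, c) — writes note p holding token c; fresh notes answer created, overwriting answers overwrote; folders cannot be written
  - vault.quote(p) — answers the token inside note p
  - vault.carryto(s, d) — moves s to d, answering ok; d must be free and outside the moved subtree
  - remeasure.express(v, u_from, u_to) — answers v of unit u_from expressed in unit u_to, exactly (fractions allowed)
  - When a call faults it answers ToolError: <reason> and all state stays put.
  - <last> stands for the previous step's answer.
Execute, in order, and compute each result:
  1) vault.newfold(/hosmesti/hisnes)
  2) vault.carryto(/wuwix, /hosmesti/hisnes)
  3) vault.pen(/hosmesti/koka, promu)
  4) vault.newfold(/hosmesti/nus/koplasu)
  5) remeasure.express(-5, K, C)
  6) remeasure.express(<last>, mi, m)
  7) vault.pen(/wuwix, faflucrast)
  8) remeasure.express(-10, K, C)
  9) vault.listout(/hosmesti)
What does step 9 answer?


Answer: [hisnes/, koka, nus/]

Derivation:
! newfold(p: /hosmesti/hisnes) == ok
! carryto(s: /wuwix, d: /hosmesti/hisnes) == ToolError: exists
! pen(p: /hosmesti/koka, c: promu) == created
! newfold(p: /hosmesti/nus/koplasu) == ok
! express(v: -5, u_from: K, u_to: C) == -5563/20
! express(v: <last>, u_from: mi, u_to: m) == -279774396/625
! pen(p: /wuwix, c: faflucrast) == overwrote
! express(v: -10, u_from: K, u_to: C) == -5663/20
! listout(p: /hosmesti) == [hisnes/, koka, nus/]


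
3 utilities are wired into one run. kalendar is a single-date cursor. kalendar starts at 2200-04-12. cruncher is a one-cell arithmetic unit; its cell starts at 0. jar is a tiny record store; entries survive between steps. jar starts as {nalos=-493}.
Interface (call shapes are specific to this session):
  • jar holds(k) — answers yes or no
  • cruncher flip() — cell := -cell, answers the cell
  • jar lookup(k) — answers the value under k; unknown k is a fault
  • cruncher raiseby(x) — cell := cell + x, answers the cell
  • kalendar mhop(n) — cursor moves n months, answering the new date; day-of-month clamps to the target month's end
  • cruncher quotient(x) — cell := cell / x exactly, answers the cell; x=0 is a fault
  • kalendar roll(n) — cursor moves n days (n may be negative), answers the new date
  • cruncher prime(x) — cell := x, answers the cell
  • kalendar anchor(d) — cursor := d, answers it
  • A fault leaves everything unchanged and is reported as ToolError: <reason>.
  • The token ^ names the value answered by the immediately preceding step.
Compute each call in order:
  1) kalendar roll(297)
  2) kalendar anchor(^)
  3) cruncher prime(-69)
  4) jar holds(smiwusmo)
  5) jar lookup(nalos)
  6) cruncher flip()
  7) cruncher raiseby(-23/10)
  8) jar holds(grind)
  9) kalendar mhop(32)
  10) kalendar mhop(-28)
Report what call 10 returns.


Answer: 2201-06-03

Derivation:
Do: kalendar roll[297]
See: 2201-02-03
Do: kalendar anchor[^]
See: 2201-02-03
Do: cruncher prime[-69]
See: -69
Do: jar holds[smiwusmo]
See: no
Do: jar lookup[nalos]
See: -493
Do: cruncher flip[]
See: 69
Do: cruncher raiseby[-23/10]
See: 667/10
Do: jar holds[grind]
See: no
Do: kalendar mhop[32]
See: 2203-10-03
Do: kalendar mhop[-28]
See: 2201-06-03


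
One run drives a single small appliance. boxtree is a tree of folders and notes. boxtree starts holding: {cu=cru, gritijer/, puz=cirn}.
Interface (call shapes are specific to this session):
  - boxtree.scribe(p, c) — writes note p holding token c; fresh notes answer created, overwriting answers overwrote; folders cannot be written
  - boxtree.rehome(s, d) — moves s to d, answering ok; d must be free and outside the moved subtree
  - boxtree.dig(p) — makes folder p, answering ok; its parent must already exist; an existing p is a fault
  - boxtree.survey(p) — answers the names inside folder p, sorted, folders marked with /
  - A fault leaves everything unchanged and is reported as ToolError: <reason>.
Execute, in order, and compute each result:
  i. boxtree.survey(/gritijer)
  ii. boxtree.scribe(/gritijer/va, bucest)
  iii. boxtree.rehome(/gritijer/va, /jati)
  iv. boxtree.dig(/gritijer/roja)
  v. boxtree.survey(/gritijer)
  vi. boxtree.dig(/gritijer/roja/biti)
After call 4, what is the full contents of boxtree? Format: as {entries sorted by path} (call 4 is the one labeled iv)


I invoke boxtree.survey on p→/gritijer, which returns [].
Calling boxtree.scribe on p→/gritijer/va, c→bucest: created.
I invoke boxtree.rehome on s→/gritijer/va, d→/jati, which returns ok.
I use boxtree.dig on p→/gritijer/roja, — result: ok.
I invoke boxtree.survey on p→/gritijer, and see [roja/].
I try boxtree.dig on p→/gritijer/roja/biti, → ok.

Answer: {cu=cru, gritijer/, gritijer/roja/, jati=bucest, puz=cirn}


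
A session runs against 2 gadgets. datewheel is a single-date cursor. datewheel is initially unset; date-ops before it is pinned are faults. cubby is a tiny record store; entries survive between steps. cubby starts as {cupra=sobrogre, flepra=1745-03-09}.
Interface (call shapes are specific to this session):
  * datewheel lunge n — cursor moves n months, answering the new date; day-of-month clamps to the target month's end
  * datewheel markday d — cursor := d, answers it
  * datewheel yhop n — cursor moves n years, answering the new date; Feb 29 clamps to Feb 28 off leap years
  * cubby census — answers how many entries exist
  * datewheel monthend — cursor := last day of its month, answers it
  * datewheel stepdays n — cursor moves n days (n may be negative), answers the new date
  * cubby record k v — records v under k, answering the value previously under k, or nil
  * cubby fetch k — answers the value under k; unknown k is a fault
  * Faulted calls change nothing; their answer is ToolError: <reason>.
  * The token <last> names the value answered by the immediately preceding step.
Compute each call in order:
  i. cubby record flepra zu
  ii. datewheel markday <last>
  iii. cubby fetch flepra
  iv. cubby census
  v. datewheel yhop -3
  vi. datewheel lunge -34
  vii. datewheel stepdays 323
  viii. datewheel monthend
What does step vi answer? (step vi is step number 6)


I invoke cubby record passing k=flepra, v=zu, giving 1745-03-09.
Using datewheel markday passing d=<last>, → 1745-03-09.
I run cubby fetch passing k=flepra, yielding zu.
I use cubby census(): 2.
I run datewheel yhop passing n=-3, and get 1742-03-09.
Then datewheel lunge passing n=-34: 1739-05-09.
Calling datewheel stepdays passing n=323, — result: 1740-03-27.
I use datewheel monthend(), yielding 1740-03-31.

Answer: 1739-05-09


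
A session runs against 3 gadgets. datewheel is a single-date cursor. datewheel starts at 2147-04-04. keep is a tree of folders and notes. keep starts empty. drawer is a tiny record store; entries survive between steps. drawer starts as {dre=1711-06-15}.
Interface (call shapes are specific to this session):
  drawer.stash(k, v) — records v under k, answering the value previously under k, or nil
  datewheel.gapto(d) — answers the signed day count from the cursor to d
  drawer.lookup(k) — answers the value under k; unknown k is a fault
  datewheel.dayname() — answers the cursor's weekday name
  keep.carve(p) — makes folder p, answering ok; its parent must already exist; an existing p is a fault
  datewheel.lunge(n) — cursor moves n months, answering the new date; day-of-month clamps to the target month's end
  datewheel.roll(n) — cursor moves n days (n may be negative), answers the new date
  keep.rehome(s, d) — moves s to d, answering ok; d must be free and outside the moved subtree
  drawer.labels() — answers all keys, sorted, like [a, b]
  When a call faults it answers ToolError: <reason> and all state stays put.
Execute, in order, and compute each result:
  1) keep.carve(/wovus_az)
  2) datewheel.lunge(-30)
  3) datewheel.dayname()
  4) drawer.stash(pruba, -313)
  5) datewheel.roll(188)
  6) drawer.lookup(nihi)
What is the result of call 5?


Answer: 2145-04-10

Derivation:
Act: keep.carve[p: /wovus_az]
Obs: ok
Act: datewheel.lunge[n: -30]
Obs: 2144-10-04
Act: datewheel.dayname[]
Obs: Sunday
Act: drawer.stash[k: pruba; v: -313]
Obs: nil
Act: datewheel.roll[n: 188]
Obs: 2145-04-10
Act: drawer.lookup[k: nihi]
Obs: ToolError: no such key nihi


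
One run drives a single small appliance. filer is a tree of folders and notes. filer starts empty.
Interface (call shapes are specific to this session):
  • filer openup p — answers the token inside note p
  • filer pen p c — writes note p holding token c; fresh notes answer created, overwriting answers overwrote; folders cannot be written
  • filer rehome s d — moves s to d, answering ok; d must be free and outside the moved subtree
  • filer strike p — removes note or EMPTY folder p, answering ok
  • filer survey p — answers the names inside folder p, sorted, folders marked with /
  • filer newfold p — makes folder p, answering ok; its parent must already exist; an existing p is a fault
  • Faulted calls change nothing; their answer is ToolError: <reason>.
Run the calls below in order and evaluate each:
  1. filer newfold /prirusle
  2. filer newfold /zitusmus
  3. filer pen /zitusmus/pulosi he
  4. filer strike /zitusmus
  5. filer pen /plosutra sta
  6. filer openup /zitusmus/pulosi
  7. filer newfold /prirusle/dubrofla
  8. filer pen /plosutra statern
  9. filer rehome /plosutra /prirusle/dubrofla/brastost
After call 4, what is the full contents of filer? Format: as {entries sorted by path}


Do: filer newfold[p: /prirusle]
See: ok
Do: filer newfold[p: /zitusmus]
See: ok
Do: filer pen[p: /zitusmus/pulosi; c: he]
See: created
Do: filer strike[p: /zitusmus]
See: ToolError: not empty
Do: filer pen[p: /plosutra; c: sta]
See: created
Do: filer openup[p: /zitusmus/pulosi]
See: he
Do: filer newfold[p: /prirusle/dubrofla]
See: ok
Do: filer pen[p: /plosutra; c: statern]
See: overwrote
Do: filer rehome[s: /plosutra; d: /prirusle/dubrofla/brastost]
See: ok

Answer: {prirusle/, zitusmus/, zitusmus/pulosi=he}


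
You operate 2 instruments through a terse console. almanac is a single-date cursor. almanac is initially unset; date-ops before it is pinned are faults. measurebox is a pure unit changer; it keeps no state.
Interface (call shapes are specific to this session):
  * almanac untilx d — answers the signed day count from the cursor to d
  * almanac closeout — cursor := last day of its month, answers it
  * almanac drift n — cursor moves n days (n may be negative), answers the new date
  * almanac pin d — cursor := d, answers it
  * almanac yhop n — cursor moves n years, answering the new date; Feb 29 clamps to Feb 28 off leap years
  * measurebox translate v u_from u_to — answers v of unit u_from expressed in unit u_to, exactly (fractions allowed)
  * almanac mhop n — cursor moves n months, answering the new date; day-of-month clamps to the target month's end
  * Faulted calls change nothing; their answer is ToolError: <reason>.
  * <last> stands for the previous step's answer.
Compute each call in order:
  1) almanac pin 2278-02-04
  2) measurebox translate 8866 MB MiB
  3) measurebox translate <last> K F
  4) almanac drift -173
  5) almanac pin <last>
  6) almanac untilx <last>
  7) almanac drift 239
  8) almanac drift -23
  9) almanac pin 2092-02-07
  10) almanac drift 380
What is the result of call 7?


Answer: 2278-04-11

Derivation:
% almanac pin 2278-02-04
[out] 2278-02-04
% measurebox translate 8866 MB MiB
[out] 69265625/8192
% measurebox translate <last> K F
[out] 3022812709/204800
% almanac drift -173
[out] 2277-08-15
% almanac pin <last>
[out] 2277-08-15
% almanac untilx <last>
[out] 0
% almanac drift 239
[out] 2278-04-11
% almanac drift -23
[out] 2278-03-19
% almanac pin 2092-02-07
[out] 2092-02-07
% almanac drift 380
[out] 2093-02-21
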